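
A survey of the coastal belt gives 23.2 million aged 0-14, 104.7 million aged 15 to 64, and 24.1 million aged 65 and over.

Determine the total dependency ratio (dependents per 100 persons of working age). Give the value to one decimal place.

Total dependency ratio: 45.2

Total dependency ratio = (23.2 + 24.1) / 104.7 × 100 = 47.3 / 104.7 × 100 = 45.2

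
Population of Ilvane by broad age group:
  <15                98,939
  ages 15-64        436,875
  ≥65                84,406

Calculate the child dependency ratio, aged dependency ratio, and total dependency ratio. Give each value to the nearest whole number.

Youth dependency ratio = 98,939 / 436,875 × 100 = 23
Old-age dependency ratio = 84,406 / 436,875 × 100 = 19
Total dependency ratio = (98,939 + 84,406) / 436,875 × 100 = 183,345 / 436,875 × 100 = 42

Youth dependency ratio: 23
Old-age dependency ratio: 19
Total dependency ratio: 42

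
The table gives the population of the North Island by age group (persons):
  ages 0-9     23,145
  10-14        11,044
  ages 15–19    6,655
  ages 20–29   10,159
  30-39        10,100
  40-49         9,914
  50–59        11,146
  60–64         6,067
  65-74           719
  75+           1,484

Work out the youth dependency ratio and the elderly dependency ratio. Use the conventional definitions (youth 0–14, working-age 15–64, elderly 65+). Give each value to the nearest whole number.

Youth dependency ratio: 63
Old-age dependency ratio: 4

0–14: 23,145 + 11,044 = 34,189
15–64: 6,655 + 10,159 + 10,100 + 9,914 + 11,146 + 6,067 = 54,041
65+: 719 + 1,484 = 2,203
Youth dependency ratio = 34,189 / 54,041 × 100 = 63
Old-age dependency ratio = 2,203 / 54,041 × 100 = 4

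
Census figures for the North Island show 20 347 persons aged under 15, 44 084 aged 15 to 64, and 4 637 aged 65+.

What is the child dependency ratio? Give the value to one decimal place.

Youth dependency ratio = 20 347 / 44 084 × 100 = 46.2

Youth dependency ratio: 46.2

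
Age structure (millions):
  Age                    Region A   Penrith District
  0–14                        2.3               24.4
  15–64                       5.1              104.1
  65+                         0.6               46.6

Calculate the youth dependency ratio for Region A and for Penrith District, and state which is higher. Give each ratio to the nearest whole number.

Region A: 2.3 / 5.1 × 100 = 45
Penrith District: 24.4 / 104.1 × 100 = 23

Region A: 45
Penrith District: 23
Higher: Region A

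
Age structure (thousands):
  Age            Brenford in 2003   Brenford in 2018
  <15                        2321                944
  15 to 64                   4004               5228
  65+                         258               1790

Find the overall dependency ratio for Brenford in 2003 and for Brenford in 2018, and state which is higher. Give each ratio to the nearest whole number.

Brenford in 2003: 64
Brenford in 2018: 52
Higher: Brenford in 2003

Brenford in 2003: (2321 + 258) / 4004 × 100 = 2579 / 4004 × 100 = 64
Brenford in 2018: (944 + 1790) / 5228 × 100 = 2734 / 5228 × 100 = 52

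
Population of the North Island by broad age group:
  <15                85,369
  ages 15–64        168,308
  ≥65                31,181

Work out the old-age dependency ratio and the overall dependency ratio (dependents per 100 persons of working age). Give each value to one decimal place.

Old-age dependency ratio = 31,181 / 168,308 × 100 = 18.5
Total dependency ratio = (85,369 + 31,181) / 168,308 × 100 = 116,550 / 168,308 × 100 = 69.2

Old-age dependency ratio: 18.5
Total dependency ratio: 69.2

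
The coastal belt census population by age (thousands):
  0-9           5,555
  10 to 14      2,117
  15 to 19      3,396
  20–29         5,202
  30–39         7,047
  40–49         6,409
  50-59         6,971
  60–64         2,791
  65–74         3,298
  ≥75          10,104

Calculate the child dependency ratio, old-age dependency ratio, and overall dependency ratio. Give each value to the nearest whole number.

0–14: 5,555 + 2,117 = 7,672
15–64: 3,396 + 5,202 + 7,047 + 6,409 + 6,971 + 2,791 = 31,816
65+: 3,298 + 10,104 = 13,402
Youth dependency ratio = 7,672 / 31,816 × 100 = 24
Old-age dependency ratio = 13,402 / 31,816 × 100 = 42
Total dependency ratio = (7,672 + 13,402) / 31,816 × 100 = 21,074 / 31,816 × 100 = 66

Youth dependency ratio: 24
Old-age dependency ratio: 42
Total dependency ratio: 66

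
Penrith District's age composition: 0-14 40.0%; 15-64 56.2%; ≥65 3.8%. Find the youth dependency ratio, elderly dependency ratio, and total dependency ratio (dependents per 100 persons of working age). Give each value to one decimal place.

Youth dependency ratio = 40.0 / 56.2 × 100 = 71.2
Old-age dependency ratio = 3.8 / 56.2 × 100 = 6.8
Total dependency ratio = (40.0 + 3.8) / 56.2 × 100 = 43.8 / 56.2 × 100 = 77.9

Youth dependency ratio: 71.2
Old-age dependency ratio: 6.8
Total dependency ratio: 77.9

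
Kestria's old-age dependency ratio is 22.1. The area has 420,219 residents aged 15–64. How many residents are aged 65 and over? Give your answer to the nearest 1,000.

Aged 65 and over: 93,000

Old-age dependency ratio = elderly / working-age × 100
22.1 = E / 420,219 × 100
⇒ 93,000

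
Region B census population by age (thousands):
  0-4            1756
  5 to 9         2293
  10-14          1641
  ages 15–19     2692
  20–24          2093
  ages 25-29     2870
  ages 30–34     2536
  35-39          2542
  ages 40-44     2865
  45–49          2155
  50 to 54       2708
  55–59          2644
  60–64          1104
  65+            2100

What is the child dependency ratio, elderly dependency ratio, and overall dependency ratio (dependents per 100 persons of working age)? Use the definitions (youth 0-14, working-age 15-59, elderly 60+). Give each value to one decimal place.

0–14: 1756 + 2293 + 1641 = 5690
15–59: 2692 + 2093 + 2870 + 2536 + 2542 + 2865 + 2155 + 2708 + 2644 = 23105
60+: 1104 + 2100 = 3204
Youth dependency ratio = 5690 / 23105 × 100 = 24.6
Old-age dependency ratio = 3204 / 23105 × 100 = 13.9
Total dependency ratio = (5690 + 3204) / 23105 × 100 = 8894 / 23105 × 100 = 38.5

Youth dependency ratio: 24.6
Old-age dependency ratio: 13.9
Total dependency ratio: 38.5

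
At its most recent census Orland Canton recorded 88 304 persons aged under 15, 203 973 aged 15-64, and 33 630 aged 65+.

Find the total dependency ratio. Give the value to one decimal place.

Total dependency ratio: 59.8

Total dependency ratio = (88 304 + 33 630) / 203 973 × 100 = 121 934 / 203 973 × 100 = 59.8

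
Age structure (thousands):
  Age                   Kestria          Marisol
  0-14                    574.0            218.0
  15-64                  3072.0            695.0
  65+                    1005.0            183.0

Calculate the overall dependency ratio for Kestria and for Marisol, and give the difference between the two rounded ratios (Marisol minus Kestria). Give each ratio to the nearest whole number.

Kestria: 51
Marisol: 58
Difference: +7

Kestria: (574.0 + 1005.0) / 3072.0 × 100 = 1579.0 / 3072.0 × 100 = 51
Marisol: (218.0 + 183.0) / 695.0 × 100 = 401.0 / 695.0 × 100 = 58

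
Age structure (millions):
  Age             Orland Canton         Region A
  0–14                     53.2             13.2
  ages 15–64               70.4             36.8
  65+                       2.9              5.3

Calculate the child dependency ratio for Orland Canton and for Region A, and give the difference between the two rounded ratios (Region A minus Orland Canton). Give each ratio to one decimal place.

Orland Canton: 53.2 / 70.4 × 100 = 75.6
Region A: 13.2 / 36.8 × 100 = 35.9

Orland Canton: 75.6
Region A: 35.9
Difference: -39.7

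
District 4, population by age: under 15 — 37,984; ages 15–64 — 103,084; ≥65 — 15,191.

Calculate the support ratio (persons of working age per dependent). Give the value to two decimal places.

Support ratio = 103,084 / (37,984 + 15,191) = 103,084 / 53,175 = 1.94

Support ratio: 1.94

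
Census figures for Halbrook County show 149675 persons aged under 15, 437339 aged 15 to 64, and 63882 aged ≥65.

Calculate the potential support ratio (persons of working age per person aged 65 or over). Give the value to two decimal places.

Potential support ratio = 437339 / 63882 = 6.85

Potential support ratio: 6.85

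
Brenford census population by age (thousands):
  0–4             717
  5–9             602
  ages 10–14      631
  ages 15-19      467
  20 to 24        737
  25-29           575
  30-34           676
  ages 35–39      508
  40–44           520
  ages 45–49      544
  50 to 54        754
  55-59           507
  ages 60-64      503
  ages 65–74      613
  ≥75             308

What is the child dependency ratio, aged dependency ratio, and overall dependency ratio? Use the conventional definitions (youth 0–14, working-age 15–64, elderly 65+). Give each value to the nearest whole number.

0–14: 717 + 602 + 631 = 1 950
15–64: 467 + 737 + 575 + 676 + 508 + 520 + 544 + 754 + 507 + 503 = 5 791
65+: 613 + 308 = 921
Youth dependency ratio = 1 950 / 5 791 × 100 = 34
Old-age dependency ratio = 921 / 5 791 × 100 = 16
Total dependency ratio = (1 950 + 921) / 5 791 × 100 = 2 871 / 5 791 × 100 = 50

Youth dependency ratio: 34
Old-age dependency ratio: 16
Total dependency ratio: 50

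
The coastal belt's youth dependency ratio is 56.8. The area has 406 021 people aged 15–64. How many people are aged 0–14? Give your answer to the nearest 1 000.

Aged 0–14: 231 000

Youth dependency ratio = youth / working-age × 100
56.8 = Y / 406 021 × 100
⇒ 231 000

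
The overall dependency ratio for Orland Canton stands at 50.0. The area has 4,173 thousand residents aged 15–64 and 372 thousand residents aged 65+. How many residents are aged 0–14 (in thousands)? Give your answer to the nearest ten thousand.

Aged 0–14: 1,710

Total dependency ratio = (youth + elderly) / working-age × 100
50.0 = (Y + 372) / 4,173 × 100
⇒ 1,710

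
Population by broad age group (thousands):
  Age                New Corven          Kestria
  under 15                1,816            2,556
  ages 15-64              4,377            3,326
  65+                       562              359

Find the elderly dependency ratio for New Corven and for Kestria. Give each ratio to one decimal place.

New Corven: 12.8
Kestria: 10.8

New Corven: 562 / 4,377 × 100 = 12.8
Kestria: 359 / 3,326 × 100 = 10.8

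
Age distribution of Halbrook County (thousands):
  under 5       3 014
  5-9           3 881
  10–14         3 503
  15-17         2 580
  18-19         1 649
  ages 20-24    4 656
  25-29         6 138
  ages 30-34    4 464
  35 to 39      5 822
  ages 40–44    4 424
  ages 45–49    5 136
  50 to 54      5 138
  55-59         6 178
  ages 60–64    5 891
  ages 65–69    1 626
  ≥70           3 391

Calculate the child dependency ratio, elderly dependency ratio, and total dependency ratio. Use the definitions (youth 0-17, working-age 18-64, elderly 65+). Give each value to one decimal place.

Youth dependency ratio: 26.2
Old-age dependency ratio: 10.1
Total dependency ratio: 36.4

0–17: 3 014 + 3 881 + 3 503 + 2 580 = 12 978
18–64: 1 649 + 4 656 + 6 138 + 4 464 + 5 822 + 4 424 + 5 136 + 5 138 + 6 178 + 5 891 = 49 496
65+: 1 626 + 3 391 = 5 017
Youth dependency ratio = 12 978 / 49 496 × 100 = 26.2
Old-age dependency ratio = 5 017 / 49 496 × 100 = 10.1
Total dependency ratio = (12 978 + 5 017) / 49 496 × 100 = 17 995 / 49 496 × 100 = 36.4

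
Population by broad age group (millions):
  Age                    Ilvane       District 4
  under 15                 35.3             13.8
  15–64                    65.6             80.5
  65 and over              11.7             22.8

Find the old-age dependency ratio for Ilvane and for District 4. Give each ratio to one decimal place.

Ilvane: 11.7 / 65.6 × 100 = 17.8
District 4: 22.8 / 80.5 × 100 = 28.3

Ilvane: 17.8
District 4: 28.3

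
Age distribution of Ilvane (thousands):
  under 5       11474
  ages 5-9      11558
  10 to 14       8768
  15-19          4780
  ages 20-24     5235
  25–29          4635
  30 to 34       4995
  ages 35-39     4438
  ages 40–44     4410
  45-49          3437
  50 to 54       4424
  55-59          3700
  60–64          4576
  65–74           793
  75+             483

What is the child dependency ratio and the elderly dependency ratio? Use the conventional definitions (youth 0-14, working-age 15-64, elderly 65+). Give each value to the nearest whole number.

0–14: 11474 + 11558 + 8768 = 31800
15–64: 4780 + 5235 + 4635 + 4995 + 4438 + 4410 + 3437 + 4424 + 3700 + 4576 = 44630
65+: 793 + 483 = 1276
Youth dependency ratio = 31800 / 44630 × 100 = 71
Old-age dependency ratio = 1276 / 44630 × 100 = 3

Youth dependency ratio: 71
Old-age dependency ratio: 3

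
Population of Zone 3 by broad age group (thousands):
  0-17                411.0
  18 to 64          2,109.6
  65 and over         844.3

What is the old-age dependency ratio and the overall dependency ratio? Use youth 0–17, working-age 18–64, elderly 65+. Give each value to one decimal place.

Old-age dependency ratio: 40.0
Total dependency ratio: 59.5

Old-age dependency ratio = 844.3 / 2,109.6 × 100 = 40.0
Total dependency ratio = (411.0 + 844.3) / 2,109.6 × 100 = 1,255.3 / 2,109.6 × 100 = 59.5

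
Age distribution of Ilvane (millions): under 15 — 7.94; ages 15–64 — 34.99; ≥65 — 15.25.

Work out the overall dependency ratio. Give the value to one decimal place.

Total dependency ratio = (7.94 + 15.25) / 34.99 × 100 = 23.19 / 34.99 × 100 = 66.3

Total dependency ratio: 66.3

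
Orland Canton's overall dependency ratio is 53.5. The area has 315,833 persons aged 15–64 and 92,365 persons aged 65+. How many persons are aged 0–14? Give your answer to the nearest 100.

Total dependency ratio = (youth + elderly) / working-age × 100
53.5 = (Y + 92,365) / 315,833 × 100
⇒ 76,600

Aged 0–14: 76,600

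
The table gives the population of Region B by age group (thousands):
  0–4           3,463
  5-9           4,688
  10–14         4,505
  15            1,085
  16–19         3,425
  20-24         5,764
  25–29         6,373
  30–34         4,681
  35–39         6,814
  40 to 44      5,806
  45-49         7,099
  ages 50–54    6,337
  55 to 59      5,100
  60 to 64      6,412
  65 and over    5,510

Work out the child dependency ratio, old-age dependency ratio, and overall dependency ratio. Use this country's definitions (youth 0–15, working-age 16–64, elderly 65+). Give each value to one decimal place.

0–15: 3,463 + 4,688 + 4,505 + 1,085 = 13,741
16–64: 3,425 + 5,764 + 6,373 + 4,681 + 6,814 + 5,806 + 7,099 + 6,337 + 5,100 + 6,412 = 57,811
65+: 5,510
Youth dependency ratio = 13,741 / 57,811 × 100 = 23.8
Old-age dependency ratio = 5,510 / 57,811 × 100 = 9.5
Total dependency ratio = (13,741 + 5,510) / 57,811 × 100 = 19,251 / 57,811 × 100 = 33.3

Youth dependency ratio: 23.8
Old-age dependency ratio: 9.5
Total dependency ratio: 33.3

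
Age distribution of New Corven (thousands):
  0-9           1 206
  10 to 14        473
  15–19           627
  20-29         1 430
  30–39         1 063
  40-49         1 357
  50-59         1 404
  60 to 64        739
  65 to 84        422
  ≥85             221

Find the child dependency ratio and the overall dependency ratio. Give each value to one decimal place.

0–14: 1 206 + 473 = 1 679
15–64: 627 + 1 430 + 1 063 + 1 357 + 1 404 + 739 = 6 620
65+: 422 + 221 = 643
Youth dependency ratio = 1 679 / 6 620 × 100 = 25.4
Total dependency ratio = (1 679 + 643) / 6 620 × 100 = 2 322 / 6 620 × 100 = 35.1

Youth dependency ratio: 25.4
Total dependency ratio: 35.1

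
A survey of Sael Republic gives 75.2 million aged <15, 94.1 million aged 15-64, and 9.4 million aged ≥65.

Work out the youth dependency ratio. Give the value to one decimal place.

Youth dependency ratio: 79.9

Youth dependency ratio = 75.2 / 94.1 × 100 = 79.9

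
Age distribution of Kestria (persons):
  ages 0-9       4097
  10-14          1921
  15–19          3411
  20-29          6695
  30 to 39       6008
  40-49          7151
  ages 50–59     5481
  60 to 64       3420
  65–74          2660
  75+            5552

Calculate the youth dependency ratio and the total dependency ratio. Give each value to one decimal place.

0–14: 4097 + 1921 = 6018
15–64: 3411 + 6695 + 6008 + 7151 + 5481 + 3420 = 32166
65+: 2660 + 5552 = 8212
Youth dependency ratio = 6018 / 32166 × 100 = 18.7
Total dependency ratio = (6018 + 8212) / 32166 × 100 = 14230 / 32166 × 100 = 44.2

Youth dependency ratio: 18.7
Total dependency ratio: 44.2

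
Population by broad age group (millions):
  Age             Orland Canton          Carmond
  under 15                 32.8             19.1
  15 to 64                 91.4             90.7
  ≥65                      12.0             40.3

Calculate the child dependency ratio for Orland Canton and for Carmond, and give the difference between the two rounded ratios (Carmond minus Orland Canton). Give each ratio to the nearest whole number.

Orland Canton: 32.8 / 91.4 × 100 = 36
Carmond: 19.1 / 90.7 × 100 = 21

Orland Canton: 36
Carmond: 21
Difference: -15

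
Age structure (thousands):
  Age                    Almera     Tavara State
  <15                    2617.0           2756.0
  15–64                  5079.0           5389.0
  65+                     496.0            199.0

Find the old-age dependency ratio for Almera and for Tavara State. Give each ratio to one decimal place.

Almera: 9.8
Tavara State: 3.7

Almera: 496.0 / 5079.0 × 100 = 9.8
Tavara State: 199.0 / 5389.0 × 100 = 3.7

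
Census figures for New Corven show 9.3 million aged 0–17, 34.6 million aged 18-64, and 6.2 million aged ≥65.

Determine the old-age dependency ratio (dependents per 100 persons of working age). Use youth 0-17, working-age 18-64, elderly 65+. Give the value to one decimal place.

Old-age dependency ratio = 6.2 / 34.6 × 100 = 17.9

Old-age dependency ratio: 17.9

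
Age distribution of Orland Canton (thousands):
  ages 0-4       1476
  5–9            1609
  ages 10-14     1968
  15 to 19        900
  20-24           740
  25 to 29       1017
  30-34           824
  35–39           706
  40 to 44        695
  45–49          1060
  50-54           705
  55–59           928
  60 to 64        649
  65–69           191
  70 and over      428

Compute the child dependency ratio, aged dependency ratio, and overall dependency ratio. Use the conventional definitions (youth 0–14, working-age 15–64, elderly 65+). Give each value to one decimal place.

Youth dependency ratio: 61.4
Old-age dependency ratio: 7.5
Total dependency ratio: 69.0

0–14: 1476 + 1609 + 1968 = 5053
15–64: 900 + 740 + 1017 + 824 + 706 + 695 + 1060 + 705 + 928 + 649 = 8224
65+: 191 + 428 = 619
Youth dependency ratio = 5053 / 8224 × 100 = 61.4
Old-age dependency ratio = 619 / 8224 × 100 = 7.5
Total dependency ratio = (5053 + 619) / 8224 × 100 = 5672 / 8224 × 100 = 69.0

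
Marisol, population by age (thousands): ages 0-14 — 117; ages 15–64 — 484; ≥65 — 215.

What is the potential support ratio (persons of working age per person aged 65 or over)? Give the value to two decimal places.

Potential support ratio = 484 / 215 = 2.25

Potential support ratio: 2.25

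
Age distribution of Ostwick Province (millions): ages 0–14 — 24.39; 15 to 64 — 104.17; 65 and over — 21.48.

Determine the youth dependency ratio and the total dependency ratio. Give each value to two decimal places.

Youth dependency ratio = 24.39 / 104.17 × 100 = 23.41
Total dependency ratio = (24.39 + 21.48) / 104.17 × 100 = 45.87 / 104.17 × 100 = 44.03

Youth dependency ratio: 23.41
Total dependency ratio: 44.03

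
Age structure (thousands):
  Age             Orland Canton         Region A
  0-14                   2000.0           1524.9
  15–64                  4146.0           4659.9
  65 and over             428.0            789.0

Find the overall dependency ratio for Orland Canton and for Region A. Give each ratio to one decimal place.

Orland Canton: 58.6
Region A: 49.7

Orland Canton: (2000.0 + 428.0) / 4146.0 × 100 = 2428.0 / 4146.0 × 100 = 58.6
Region A: (1524.9 + 789.0) / 4659.9 × 100 = 2313.9 / 4659.9 × 100 = 49.7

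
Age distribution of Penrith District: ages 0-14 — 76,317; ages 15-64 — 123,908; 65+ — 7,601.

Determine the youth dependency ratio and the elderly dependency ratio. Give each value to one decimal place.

Youth dependency ratio = 76,317 / 123,908 × 100 = 61.6
Old-age dependency ratio = 7,601 / 123,908 × 100 = 6.1

Youth dependency ratio: 61.6
Old-age dependency ratio: 6.1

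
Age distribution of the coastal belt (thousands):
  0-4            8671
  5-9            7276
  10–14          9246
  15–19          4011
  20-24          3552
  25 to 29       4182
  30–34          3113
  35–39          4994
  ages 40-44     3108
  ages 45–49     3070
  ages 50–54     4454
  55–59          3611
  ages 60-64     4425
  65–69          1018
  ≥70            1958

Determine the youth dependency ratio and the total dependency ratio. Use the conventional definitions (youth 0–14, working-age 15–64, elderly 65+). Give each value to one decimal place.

Youth dependency ratio: 65.4
Total dependency ratio: 73.1

0–14: 8671 + 7276 + 9246 = 25193
15–64: 4011 + 3552 + 4182 + 3113 + 4994 + 3108 + 3070 + 4454 + 3611 + 4425 = 38520
65+: 1018 + 1958 = 2976
Youth dependency ratio = 25193 / 38520 × 100 = 65.4
Total dependency ratio = (25193 + 2976) / 38520 × 100 = 28169 / 38520 × 100 = 73.1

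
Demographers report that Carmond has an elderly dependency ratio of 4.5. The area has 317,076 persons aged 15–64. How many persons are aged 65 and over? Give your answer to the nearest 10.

Aged 65 and over: 14,270

Old-age dependency ratio = elderly / working-age × 100
4.5 = E / 317,076 × 100
⇒ 14,270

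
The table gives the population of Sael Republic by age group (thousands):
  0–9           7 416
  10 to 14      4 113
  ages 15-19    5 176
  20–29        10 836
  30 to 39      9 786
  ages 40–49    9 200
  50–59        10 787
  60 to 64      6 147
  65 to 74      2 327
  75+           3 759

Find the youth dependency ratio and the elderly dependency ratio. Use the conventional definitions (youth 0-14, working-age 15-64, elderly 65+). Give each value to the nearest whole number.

Youth dependency ratio: 22
Old-age dependency ratio: 12

0–14: 7 416 + 4 113 = 11 529
15–64: 5 176 + 10 836 + 9 786 + 9 200 + 10 787 + 6 147 = 51 932
65+: 2 327 + 3 759 = 6 086
Youth dependency ratio = 11 529 / 51 932 × 100 = 22
Old-age dependency ratio = 6 086 / 51 932 × 100 = 12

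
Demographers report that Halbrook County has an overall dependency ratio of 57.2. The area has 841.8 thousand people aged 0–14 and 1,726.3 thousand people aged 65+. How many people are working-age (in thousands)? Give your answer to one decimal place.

Total dependency ratio = (youth + elderly) / working-age × 100
57.2 = (841.8 + 1,726.3) / W × 100
⇒ 4,489.7

Working-age: 4,489.7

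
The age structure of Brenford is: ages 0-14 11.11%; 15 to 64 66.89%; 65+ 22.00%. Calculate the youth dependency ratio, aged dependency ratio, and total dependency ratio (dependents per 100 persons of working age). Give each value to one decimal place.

Youth dependency ratio: 16.6
Old-age dependency ratio: 32.9
Total dependency ratio: 49.5

Youth dependency ratio = 11.11 / 66.89 × 100 = 16.6
Old-age dependency ratio = 22.00 / 66.89 × 100 = 32.9
Total dependency ratio = (11.11 + 22.00) / 66.89 × 100 = 33.11 / 66.89 × 100 = 49.5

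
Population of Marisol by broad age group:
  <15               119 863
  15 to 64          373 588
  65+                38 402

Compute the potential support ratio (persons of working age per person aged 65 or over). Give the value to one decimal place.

Potential support ratio = 373 588 / 38 402 = 9.7

Potential support ratio: 9.7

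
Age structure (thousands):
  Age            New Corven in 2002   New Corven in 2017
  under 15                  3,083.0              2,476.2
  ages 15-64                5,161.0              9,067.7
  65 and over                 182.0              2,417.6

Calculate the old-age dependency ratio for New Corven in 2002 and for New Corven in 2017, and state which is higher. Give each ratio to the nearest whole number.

New Corven in 2002: 182.0 / 5,161.0 × 100 = 4
New Corven in 2017: 2,417.6 / 9,067.7 × 100 = 27

New Corven in 2002: 4
New Corven in 2017: 27
Higher: New Corven in 2017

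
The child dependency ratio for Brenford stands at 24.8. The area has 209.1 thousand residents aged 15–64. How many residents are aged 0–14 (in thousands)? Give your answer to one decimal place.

Aged 0–14: 51.9

Youth dependency ratio = youth / working-age × 100
24.8 = Y / 209.1 × 100
⇒ 51.9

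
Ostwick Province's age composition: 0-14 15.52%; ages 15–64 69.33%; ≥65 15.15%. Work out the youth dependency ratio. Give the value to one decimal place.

Youth dependency ratio: 22.4

Youth dependency ratio = 15.52 / 69.33 × 100 = 22.4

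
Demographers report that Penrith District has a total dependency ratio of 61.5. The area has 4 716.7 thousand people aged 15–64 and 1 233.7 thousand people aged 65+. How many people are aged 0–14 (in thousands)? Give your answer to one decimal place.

Aged 0–14: 1 667.1

Total dependency ratio = (youth + elderly) / working-age × 100
61.5 = (Y + 1 233.7) / 4 716.7 × 100
⇒ 1 667.1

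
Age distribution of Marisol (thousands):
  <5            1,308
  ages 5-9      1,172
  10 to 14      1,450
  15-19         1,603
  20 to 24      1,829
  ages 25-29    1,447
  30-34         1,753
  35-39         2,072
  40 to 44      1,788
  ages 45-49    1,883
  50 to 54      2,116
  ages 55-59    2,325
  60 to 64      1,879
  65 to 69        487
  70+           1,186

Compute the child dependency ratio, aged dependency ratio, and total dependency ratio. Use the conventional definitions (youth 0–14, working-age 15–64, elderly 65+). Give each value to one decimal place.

Youth dependency ratio: 21.0
Old-age dependency ratio: 8.9
Total dependency ratio: 30.0

0–14: 1,308 + 1,172 + 1,450 = 3,930
15–64: 1,603 + 1,829 + 1,447 + 1,753 + 2,072 + 1,788 + 1,883 + 2,116 + 2,325 + 1,879 = 18,695
65+: 487 + 1,186 = 1,673
Youth dependency ratio = 3,930 / 18,695 × 100 = 21.0
Old-age dependency ratio = 1,673 / 18,695 × 100 = 8.9
Total dependency ratio = (3,930 + 1,673) / 18,695 × 100 = 5,603 / 18,695 × 100 = 30.0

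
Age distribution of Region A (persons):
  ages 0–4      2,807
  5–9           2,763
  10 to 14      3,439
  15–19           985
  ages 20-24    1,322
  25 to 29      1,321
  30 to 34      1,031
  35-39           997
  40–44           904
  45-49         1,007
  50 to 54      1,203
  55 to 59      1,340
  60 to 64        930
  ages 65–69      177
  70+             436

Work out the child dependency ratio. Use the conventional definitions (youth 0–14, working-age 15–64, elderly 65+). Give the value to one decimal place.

Youth dependency ratio: 81.6

0–14: 2,807 + 2,763 + 3,439 = 9,009
15–64: 985 + 1,322 + 1,321 + 1,031 + 997 + 904 + 1,007 + 1,203 + 1,340 + 930 = 11,040
65+: 177 + 436 = 613
Youth dependency ratio = 9,009 / 11,040 × 100 = 81.6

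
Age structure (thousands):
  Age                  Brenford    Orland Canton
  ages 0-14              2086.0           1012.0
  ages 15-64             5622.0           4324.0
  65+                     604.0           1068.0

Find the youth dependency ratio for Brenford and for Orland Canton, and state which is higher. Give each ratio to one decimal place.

Brenford: 2086.0 / 5622.0 × 100 = 37.1
Orland Canton: 1012.0 / 4324.0 × 100 = 23.4

Brenford: 37.1
Orland Canton: 23.4
Higher: Brenford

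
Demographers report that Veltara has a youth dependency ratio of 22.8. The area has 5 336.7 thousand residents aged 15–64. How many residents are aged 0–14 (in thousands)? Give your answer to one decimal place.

Aged 0–14: 1 216.8

Youth dependency ratio = youth / working-age × 100
22.8 = Y / 5 336.7 × 100
⇒ 1 216.8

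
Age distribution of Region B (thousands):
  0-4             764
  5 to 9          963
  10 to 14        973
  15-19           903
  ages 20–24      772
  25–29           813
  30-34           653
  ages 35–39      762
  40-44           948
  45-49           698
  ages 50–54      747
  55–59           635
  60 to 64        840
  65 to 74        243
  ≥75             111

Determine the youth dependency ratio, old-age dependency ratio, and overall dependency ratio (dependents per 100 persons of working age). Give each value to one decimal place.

Youth dependency ratio: 34.7
Old-age dependency ratio: 4.6
Total dependency ratio: 39.3

0–14: 764 + 963 + 973 = 2 700
15–64: 903 + 772 + 813 + 653 + 762 + 948 + 698 + 747 + 635 + 840 = 7 771
65+: 243 + 111 = 354
Youth dependency ratio = 2 700 / 7 771 × 100 = 34.7
Old-age dependency ratio = 354 / 7 771 × 100 = 4.6
Total dependency ratio = (2 700 + 354) / 7 771 × 100 = 3 054 / 7 771 × 100 = 39.3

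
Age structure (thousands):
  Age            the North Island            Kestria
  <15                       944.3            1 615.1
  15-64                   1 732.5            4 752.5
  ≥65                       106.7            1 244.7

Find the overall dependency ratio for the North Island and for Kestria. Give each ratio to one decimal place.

the North Island: 60.7
Kestria: 60.2

the North Island: (944.3 + 106.7) / 1 732.5 × 100 = 1 051.0 / 1 732.5 × 100 = 60.7
Kestria: (1 615.1 + 1 244.7) / 4 752.5 × 100 = 2 859.8 / 4 752.5 × 100 = 60.2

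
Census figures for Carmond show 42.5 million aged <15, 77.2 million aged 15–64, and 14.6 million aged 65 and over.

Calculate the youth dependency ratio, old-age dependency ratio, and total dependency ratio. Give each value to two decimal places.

Youth dependency ratio = 42.5 / 77.2 × 100 = 55.05
Old-age dependency ratio = 14.6 / 77.2 × 100 = 18.91
Total dependency ratio = (42.5 + 14.6) / 77.2 × 100 = 57.1 / 77.2 × 100 = 73.96

Youth dependency ratio: 55.05
Old-age dependency ratio: 18.91
Total dependency ratio: 73.96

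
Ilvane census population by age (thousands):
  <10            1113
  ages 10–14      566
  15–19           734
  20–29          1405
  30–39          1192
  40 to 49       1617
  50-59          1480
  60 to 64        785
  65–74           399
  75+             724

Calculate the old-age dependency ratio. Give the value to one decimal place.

Old-age dependency ratio: 15.6

0–14: 1113 + 566 = 1679
15–64: 734 + 1405 + 1192 + 1617 + 1480 + 785 = 7213
65+: 399 + 724 = 1123
Old-age dependency ratio = 1123 / 7213 × 100 = 15.6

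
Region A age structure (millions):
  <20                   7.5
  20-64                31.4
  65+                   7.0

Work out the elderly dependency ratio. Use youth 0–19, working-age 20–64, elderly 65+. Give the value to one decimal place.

Old-age dependency ratio: 22.3

Old-age dependency ratio = 7.0 / 31.4 × 100 = 22.3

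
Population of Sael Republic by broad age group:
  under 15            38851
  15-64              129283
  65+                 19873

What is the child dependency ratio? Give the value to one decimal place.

Youth dependency ratio: 30.1

Youth dependency ratio = 38851 / 129283 × 100 = 30.1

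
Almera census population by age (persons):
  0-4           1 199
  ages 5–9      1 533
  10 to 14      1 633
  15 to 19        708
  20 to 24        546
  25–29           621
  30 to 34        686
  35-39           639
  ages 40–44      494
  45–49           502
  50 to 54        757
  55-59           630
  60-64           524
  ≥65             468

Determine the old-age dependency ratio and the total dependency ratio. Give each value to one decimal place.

Old-age dependency ratio: 7.7
Total dependency ratio: 79.1

0–14: 1 199 + 1 533 + 1 633 = 4 365
15–64: 708 + 546 + 621 + 686 + 639 + 494 + 502 + 757 + 630 + 524 = 6 107
65+: 468
Old-age dependency ratio = 468 / 6 107 × 100 = 7.7
Total dependency ratio = (4 365 + 468) / 6 107 × 100 = 4 833 / 6 107 × 100 = 79.1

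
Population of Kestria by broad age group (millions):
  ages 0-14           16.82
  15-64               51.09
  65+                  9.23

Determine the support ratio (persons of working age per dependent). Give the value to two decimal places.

Support ratio: 1.96

Support ratio = 51.09 / (16.82 + 9.23) = 51.09 / 26.05 = 1.96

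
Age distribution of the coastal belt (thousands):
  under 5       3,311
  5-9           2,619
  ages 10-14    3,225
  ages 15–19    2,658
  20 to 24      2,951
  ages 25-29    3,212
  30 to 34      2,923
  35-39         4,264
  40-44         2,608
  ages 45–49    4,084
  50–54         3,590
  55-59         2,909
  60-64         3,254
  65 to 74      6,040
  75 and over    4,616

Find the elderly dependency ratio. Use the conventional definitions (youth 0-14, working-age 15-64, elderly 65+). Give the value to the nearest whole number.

Old-age dependency ratio: 33

0–14: 3,311 + 2,619 + 3,225 = 9,155
15–64: 2,658 + 2,951 + 3,212 + 2,923 + 4,264 + 2,608 + 4,084 + 3,590 + 2,909 + 3,254 = 32,453
65+: 6,040 + 4,616 = 10,656
Old-age dependency ratio = 10,656 / 32,453 × 100 = 33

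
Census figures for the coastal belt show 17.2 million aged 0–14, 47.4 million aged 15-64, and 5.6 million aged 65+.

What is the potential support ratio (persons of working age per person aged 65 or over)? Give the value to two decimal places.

Potential support ratio = 47.4 / 5.6 = 8.46

Potential support ratio: 8.46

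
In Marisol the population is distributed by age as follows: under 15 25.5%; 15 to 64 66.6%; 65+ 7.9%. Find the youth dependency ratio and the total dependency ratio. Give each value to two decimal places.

Youth dependency ratio = 25.5 / 66.6 × 100 = 38.29
Total dependency ratio = (25.5 + 7.9) / 66.6 × 100 = 33.4 / 66.6 × 100 = 50.15

Youth dependency ratio: 38.29
Total dependency ratio: 50.15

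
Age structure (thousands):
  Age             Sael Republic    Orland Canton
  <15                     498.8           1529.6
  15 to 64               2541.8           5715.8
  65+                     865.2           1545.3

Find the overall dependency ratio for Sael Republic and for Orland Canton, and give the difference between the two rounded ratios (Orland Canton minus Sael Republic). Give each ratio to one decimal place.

Sael Republic: 53.7
Orland Canton: 53.8
Difference: +0.1

Sael Republic: (498.8 + 865.2) / 2541.8 × 100 = 1364.0 / 2541.8 × 100 = 53.7
Orland Canton: (1529.6 + 1545.3) / 5715.8 × 100 = 3074.9 / 5715.8 × 100 = 53.8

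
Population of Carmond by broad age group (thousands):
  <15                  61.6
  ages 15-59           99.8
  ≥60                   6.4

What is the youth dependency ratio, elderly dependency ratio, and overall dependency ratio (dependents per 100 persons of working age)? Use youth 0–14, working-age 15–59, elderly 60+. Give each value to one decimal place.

Youth dependency ratio = 61.6 / 99.8 × 100 = 61.7
Old-age dependency ratio = 6.4 / 99.8 × 100 = 6.4
Total dependency ratio = (61.6 + 6.4) / 99.8 × 100 = 68.0 / 99.8 × 100 = 68.1

Youth dependency ratio: 61.7
Old-age dependency ratio: 6.4
Total dependency ratio: 68.1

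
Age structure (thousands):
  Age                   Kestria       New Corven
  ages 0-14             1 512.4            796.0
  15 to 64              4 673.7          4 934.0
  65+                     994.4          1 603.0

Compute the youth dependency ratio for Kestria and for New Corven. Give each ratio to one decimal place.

Kestria: 32.4
New Corven: 16.1

Kestria: 1 512.4 / 4 673.7 × 100 = 32.4
New Corven: 796.0 / 4 934.0 × 100 = 16.1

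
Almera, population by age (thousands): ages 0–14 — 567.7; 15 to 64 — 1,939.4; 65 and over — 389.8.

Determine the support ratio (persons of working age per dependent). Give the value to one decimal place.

Support ratio: 2.0

Support ratio = 1,939.4 / (567.7 + 389.8) = 1,939.4 / 957.5 = 2.0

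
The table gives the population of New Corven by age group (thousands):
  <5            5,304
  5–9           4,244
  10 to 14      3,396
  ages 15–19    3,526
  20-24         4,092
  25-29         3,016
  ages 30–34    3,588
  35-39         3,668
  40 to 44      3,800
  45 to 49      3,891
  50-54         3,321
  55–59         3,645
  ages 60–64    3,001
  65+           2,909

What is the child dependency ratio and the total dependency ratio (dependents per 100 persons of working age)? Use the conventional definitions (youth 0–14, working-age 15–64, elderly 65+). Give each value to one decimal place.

Youth dependency ratio: 36.4
Total dependency ratio: 44.6

0–14: 5,304 + 4,244 + 3,396 = 12,944
15–64: 3,526 + 4,092 + 3,016 + 3,588 + 3,668 + 3,800 + 3,891 + 3,321 + 3,645 + 3,001 = 35,548
65+: 2,909
Youth dependency ratio = 12,944 / 35,548 × 100 = 36.4
Total dependency ratio = (12,944 + 2,909) / 35,548 × 100 = 15,853 / 35,548 × 100 = 44.6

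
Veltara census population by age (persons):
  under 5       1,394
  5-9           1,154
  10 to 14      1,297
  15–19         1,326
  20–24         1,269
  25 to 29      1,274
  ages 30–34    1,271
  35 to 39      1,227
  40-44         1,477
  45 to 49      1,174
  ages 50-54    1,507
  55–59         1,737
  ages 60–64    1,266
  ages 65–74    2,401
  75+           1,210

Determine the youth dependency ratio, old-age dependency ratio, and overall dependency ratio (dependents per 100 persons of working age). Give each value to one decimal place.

0–14: 1,394 + 1,154 + 1,297 = 3,845
15–64: 1,326 + 1,269 + 1,274 + 1,271 + 1,227 + 1,477 + 1,174 + 1,507 + 1,737 + 1,266 = 13,528
65+: 2,401 + 1,210 = 3,611
Youth dependency ratio = 3,845 / 13,528 × 100 = 28.4
Old-age dependency ratio = 3,611 / 13,528 × 100 = 26.7
Total dependency ratio = (3,845 + 3,611) / 13,528 × 100 = 7,456 / 13,528 × 100 = 55.1

Youth dependency ratio: 28.4
Old-age dependency ratio: 26.7
Total dependency ratio: 55.1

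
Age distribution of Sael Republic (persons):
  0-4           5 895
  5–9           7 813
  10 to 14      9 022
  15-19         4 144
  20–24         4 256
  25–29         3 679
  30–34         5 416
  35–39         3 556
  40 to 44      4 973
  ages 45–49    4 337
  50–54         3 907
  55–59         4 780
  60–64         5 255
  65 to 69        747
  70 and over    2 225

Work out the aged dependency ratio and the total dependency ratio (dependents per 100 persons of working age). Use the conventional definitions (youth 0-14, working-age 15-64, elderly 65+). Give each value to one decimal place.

Old-age dependency ratio: 6.7
Total dependency ratio: 58.0

0–14: 5 895 + 7 813 + 9 022 = 22 730
15–64: 4 144 + 4 256 + 3 679 + 5 416 + 3 556 + 4 973 + 4 337 + 3 907 + 4 780 + 5 255 = 44 303
65+: 747 + 2 225 = 2 972
Old-age dependency ratio = 2 972 / 44 303 × 100 = 6.7
Total dependency ratio = (22 730 + 2 972) / 44 303 × 100 = 25 702 / 44 303 × 100 = 58.0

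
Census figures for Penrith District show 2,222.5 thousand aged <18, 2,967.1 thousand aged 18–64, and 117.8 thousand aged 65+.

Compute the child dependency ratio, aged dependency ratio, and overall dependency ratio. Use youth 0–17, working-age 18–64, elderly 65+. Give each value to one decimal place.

Youth dependency ratio = 2,222.5 / 2,967.1 × 100 = 74.9
Old-age dependency ratio = 117.8 / 2,967.1 × 100 = 4.0
Total dependency ratio = (2,222.5 + 117.8) / 2,967.1 × 100 = 2,340.3 / 2,967.1 × 100 = 78.9

Youth dependency ratio: 74.9
Old-age dependency ratio: 4.0
Total dependency ratio: 78.9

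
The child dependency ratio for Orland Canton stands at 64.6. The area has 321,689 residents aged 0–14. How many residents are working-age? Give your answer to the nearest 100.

Working-age: 498,000

Youth dependency ratio = youth / working-age × 100
64.6 = 321,689 / W × 100
⇒ 498,000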